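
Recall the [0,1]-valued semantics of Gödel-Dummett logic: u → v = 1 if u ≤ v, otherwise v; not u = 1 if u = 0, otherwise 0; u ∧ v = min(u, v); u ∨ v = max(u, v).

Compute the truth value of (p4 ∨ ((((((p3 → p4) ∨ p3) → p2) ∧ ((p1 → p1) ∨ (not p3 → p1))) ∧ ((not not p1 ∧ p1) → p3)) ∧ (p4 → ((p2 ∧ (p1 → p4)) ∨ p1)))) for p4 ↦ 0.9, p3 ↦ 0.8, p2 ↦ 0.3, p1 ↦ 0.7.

(p3 → p4): 0.8 ≤ 0.9, so result = 1
((p3 → p4) ∨ p3) = max(1, 0.8) = 1
(((p3 → p4) ∨ p3) → p2): 1 > 0.3, so result = 0.3
(p1 → p1): 0.7 ≤ 0.7, so result = 1
not p3: Gödel ¬ of 0.8 = 0 (operand ≠ 0)
(not p3 → p1): 0 ≤ 0.7, so result = 1
((p1 → p1) ∨ (not p3 → p1)) = max(1, 1) = 1
((((p3 → p4) ∨ p3) → p2) ∧ ((p1 → p1) ∨ (not p3 → p1))) = min(0.3, 1) = 0.3
not p1: Gödel ¬ of 0.7 = 0 (operand ≠ 0)
not not p1: Gödel ¬ of 0 = 1 (operand is 0)
(not not p1 ∧ p1) = min(1, 0.7) = 0.7
((not not p1 ∧ p1) → p3): 0.7 ≤ 0.8, so result = 1
(((((p3 → p4) ∨ p3) → p2) ∧ ((p1 → p1) ∨ (not p3 → p1))) ∧ ((not not p1 ∧ p1) → p3)) = min(0.3, 1) = 0.3
(p1 → p4): 0.7 ≤ 0.9, so result = 1
(p2 ∧ (p1 → p4)) = min(0.3, 1) = 0.3
((p2 ∧ (p1 → p4)) ∨ p1) = max(0.3, 0.7) = 0.7
(p4 → ((p2 ∧ (p1 → p4)) ∨ p1)): 0.9 > 0.7, so result = 0.7
((((((p3 → p4) ∨ p3) → p2) ∧ ((p1 → p1) ∨ (not p3 → p1))) ∧ ((not not p1 ∧ p1) → p3)) ∧ (p4 → ((p2 ∧ (p1 → p4)) ∨ p1))) = min(0.3, 0.7) = 0.3
(p4 ∨ ((((((p3 → p4) ∨ p3) → p2) ∧ ((p1 → p1) ∨ (not p3 → p1))) ∧ ((not not p1 ∧ p1) → p3)) ∧ (p4 → ((p2 ∧ (p1 → p4)) ∨ p1)))) = max(0.9, 0.3) = 0.9

0.90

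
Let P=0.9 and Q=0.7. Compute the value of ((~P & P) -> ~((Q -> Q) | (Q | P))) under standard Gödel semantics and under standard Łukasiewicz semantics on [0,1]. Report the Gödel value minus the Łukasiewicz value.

0.10

Gödel evaluation:
  ~P: Gödel ¬ of 0.9 = 0 (operand ≠ 0)
  (~P & P) = min(0, 0.9) = 0
  (Q -> Q): 0.7 ≤ 0.7, so result = 1
  (Q | P) = max(0.7, 0.9) = 0.9
  ((Q -> Q) | (Q | P)) = max(1, 0.9) = 1
  ~((Q -> Q) | (Q | P)): Gödel ¬ of 1 = 0 (operand ≠ 0)
  ((~P & P) -> ~((Q -> Q) | (Q | P))): 0 ≤ 0, so result = 1
  Gödel value = 1
Łukasiewicz evaluation:
  ~P: Łukasiewicz ¬ gives 1 − 0.9 = 0.1
  (~P & P) = min(0.1, 0.9) = 0.1
  (Q -> Q): min(1, 1 − 0.7 + 0.7) = 1
  (Q | P) = max(0.7, 0.9) = 0.9
  ((Q -> Q) | (Q | P)) = max(1, 0.9) = 1
  ~((Q -> Q) | (Q | P)): Łukasiewicz ¬ gives 1 − 1 = 0
  ((~P & P) -> ~((Q -> Q) | (Q | P))): min(1, 1 − 0.1 + 0) = 0.9
  Łukasiewicz value = 0.9
Difference: 1 − 0.9 = 0.10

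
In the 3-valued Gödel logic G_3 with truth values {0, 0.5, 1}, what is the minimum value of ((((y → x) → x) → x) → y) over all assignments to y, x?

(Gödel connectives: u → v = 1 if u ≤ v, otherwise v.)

0.00

The minimum is attained at y = 0, x = 0:
  (y → x): 0 ≤ 0, so result = 1
  ((y → x) → x): 1 > 0, so result = 0
  (((y → x) → x) → x): 0 ≤ 0, so result = 1
  ((((y → x) → x) → x) → y): 1 > 0, so result = 0
Checking all 9 assignments confirms none give a value below 0.00.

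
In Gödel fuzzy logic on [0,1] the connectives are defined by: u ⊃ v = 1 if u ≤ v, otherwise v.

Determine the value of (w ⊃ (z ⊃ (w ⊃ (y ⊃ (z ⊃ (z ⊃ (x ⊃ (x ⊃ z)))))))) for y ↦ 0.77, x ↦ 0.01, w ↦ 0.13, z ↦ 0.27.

1.00

(x ⊃ z): 0.01 ≤ 0.27, so result = 1
(x ⊃ (x ⊃ z)): 0.01 ≤ 1, so result = 1
(z ⊃ (x ⊃ (x ⊃ z))): 0.27 ≤ 1, so result = 1
(z ⊃ (z ⊃ (x ⊃ (x ⊃ z)))): 0.27 ≤ 1, so result = 1
(y ⊃ (z ⊃ (z ⊃ (x ⊃ (x ⊃ z))))): 0.77 ≤ 1, so result = 1
(w ⊃ (y ⊃ (z ⊃ (z ⊃ (x ⊃ (x ⊃ z)))))): 0.13 ≤ 1, so result = 1
(z ⊃ (w ⊃ (y ⊃ (z ⊃ (z ⊃ (x ⊃ (x ⊃ z))))))): 0.27 ≤ 1, so result = 1
(w ⊃ (z ⊃ (w ⊃ (y ⊃ (z ⊃ (z ⊃ (x ⊃ (x ⊃ z)))))))): 0.13 ≤ 1, so result = 1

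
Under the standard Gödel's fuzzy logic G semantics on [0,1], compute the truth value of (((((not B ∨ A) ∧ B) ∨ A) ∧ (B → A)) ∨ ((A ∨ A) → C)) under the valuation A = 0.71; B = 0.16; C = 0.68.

not B: Gödel ¬ of 0.16 = 0 (operand ≠ 0)
(not B ∨ A) = max(0, 0.71) = 0.71
((not B ∨ A) ∧ B) = min(0.71, 0.16) = 0.16
(((not B ∨ A) ∧ B) ∨ A) = max(0.16, 0.71) = 0.71
(B → A): 0.16 ≤ 0.71, so result = 1
((((not B ∨ A) ∧ B) ∨ A) ∧ (B → A)) = min(0.71, 1) = 0.71
(A ∨ A) = max(0.71, 0.71) = 0.71
((A ∨ A) → C): 0.71 > 0.68, so result = 0.68
(((((not B ∨ A) ∧ B) ∨ A) ∧ (B → A)) ∨ ((A ∨ A) → C)) = max(0.71, 0.68) = 0.71

0.71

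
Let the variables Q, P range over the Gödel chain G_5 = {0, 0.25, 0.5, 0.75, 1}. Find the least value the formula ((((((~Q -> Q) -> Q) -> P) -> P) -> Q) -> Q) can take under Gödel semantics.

The minimum is attained at Q = 0.25, P = 0.25:
  ~Q: Gödel ¬ of 0.25 = 0 (operand ≠ 0)
  (~Q -> Q): 0 ≤ 0.25, so result = 1
  ((~Q -> Q) -> Q): 1 > 0.25, so result = 0.25
  (((~Q -> Q) -> Q) -> P): 0.25 ≤ 0.25, so result = 1
  ((((~Q -> Q) -> Q) -> P) -> P): 1 > 0.25, so result = 0.25
  (((((~Q -> Q) -> Q) -> P) -> P) -> Q): 0.25 ≤ 0.25, so result = 1
  ((((((~Q -> Q) -> Q) -> P) -> P) -> Q) -> Q): 1 > 0.25, so result = 0.25
Checking all 25 assignments confirms none give a value below 0.25.

0.25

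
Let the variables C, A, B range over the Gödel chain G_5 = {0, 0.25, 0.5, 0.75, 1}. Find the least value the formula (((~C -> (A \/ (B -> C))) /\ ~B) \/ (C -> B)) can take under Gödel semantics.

0.25

The minimum is attained at C = 0.5, A = 0, B = 0.25:
  ~C: Gödel ¬ of 0.5 = 0 (operand ≠ 0)
  (B -> C): 0.25 ≤ 0.5, so result = 1
  (A \/ (B -> C)) = max(0, 1) = 1
  (~C -> (A \/ (B -> C))): 0 ≤ 1, so result = 1
  ~B: Gödel ¬ of 0.25 = 0 (operand ≠ 0)
  ((~C -> (A \/ (B -> C))) /\ ~B) = min(1, 0) = 0
  (C -> B): 0.5 > 0.25, so result = 0.25
  (((~C -> (A \/ (B -> C))) /\ ~B) \/ (C -> B)) = max(0, 0.25) = 0.25
Checking all 125 assignments confirms none give a value below 0.25.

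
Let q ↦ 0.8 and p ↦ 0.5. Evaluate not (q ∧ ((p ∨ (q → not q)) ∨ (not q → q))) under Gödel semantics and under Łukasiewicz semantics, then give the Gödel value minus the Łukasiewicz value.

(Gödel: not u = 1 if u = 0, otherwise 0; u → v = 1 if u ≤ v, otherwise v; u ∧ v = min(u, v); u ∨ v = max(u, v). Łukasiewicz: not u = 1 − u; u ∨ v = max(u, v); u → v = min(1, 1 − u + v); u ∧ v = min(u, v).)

Gödel evaluation:
  not q: Gödel ¬ of 0.8 = 0 (operand ≠ 0)
  (q → not q): 0.8 > 0, so result = 0
  (p ∨ (q → not q)) = max(0.5, 0) = 0.5
  not q: Gödel ¬ of 0.8 = 0 (operand ≠ 0)
  (not q → q): 0 ≤ 0.8, so result = 1
  ((p ∨ (q → not q)) ∨ (not q → q)) = max(0.5, 1) = 1
  (q ∧ ((p ∨ (q → not q)) ∨ (not q → q))) = min(0.8, 1) = 0.8
  not (q ∧ ((p ∨ (q → not q)) ∨ (not q → q))): Gödel ¬ of 0.8 = 0 (operand ≠ 0)
  Gödel value = 0
Łukasiewicz evaluation:
  not q: Łukasiewicz ¬ gives 1 − 0.8 = 0.2
  (q → not q): min(1, 1 − 0.8 + 0.2) = 0.4
  (p ∨ (q → not q)) = max(0.5, 0.4) = 0.5
  not q: Łukasiewicz ¬ gives 1 − 0.8 = 0.2
  (not q → q): min(1, 1 − 0.2 + 0.8) = 1
  ((p ∨ (q → not q)) ∨ (not q → q)) = max(0.5, 1) = 1
  (q ∧ ((p ∨ (q → not q)) ∨ (not q → q))) = min(0.8, 1) = 0.8
  not (q ∧ ((p ∨ (q → not q)) ∨ (not q → q))): Łukasiewicz ¬ gives 1 − 0.8 = 0.2
  Łukasiewicz value = 0.2
Difference: 0 − 0.2 = -0.20

-0.20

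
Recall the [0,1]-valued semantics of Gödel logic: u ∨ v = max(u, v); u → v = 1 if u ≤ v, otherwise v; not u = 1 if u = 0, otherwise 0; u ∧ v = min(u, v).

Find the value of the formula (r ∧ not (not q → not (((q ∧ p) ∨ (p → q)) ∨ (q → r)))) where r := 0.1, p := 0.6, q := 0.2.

0.00

not q: Gödel ¬ of 0.2 = 0 (operand ≠ 0)
(q ∧ p) = min(0.2, 0.6) = 0.2
(p → q): 0.6 > 0.2, so result = 0.2
((q ∧ p) ∨ (p → q)) = max(0.2, 0.2) = 0.2
(q → r): 0.2 > 0.1, so result = 0.1
(((q ∧ p) ∨ (p → q)) ∨ (q → r)) = max(0.2, 0.1) = 0.2
not (((q ∧ p) ∨ (p → q)) ∨ (q → r)): Gödel ¬ of 0.2 = 0 (operand ≠ 0)
(not q → not (((q ∧ p) ∨ (p → q)) ∨ (q → r))): 0 ≤ 0, so result = 1
not (not q → not (((q ∧ p) ∨ (p → q)) ∨ (q → r))): Gödel ¬ of 1 = 0 (operand ≠ 0)
(r ∧ not (not q → not (((q ∧ p) ∨ (p → q)) ∨ (q → r)))) = min(0.1, 0) = 0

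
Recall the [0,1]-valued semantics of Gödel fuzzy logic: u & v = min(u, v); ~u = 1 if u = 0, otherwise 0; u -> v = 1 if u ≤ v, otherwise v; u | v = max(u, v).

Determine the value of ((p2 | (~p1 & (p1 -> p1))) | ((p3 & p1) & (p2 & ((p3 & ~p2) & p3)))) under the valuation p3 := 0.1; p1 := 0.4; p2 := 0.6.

0.60

~p1: Gödel ¬ of 0.4 = 0 (operand ≠ 0)
(p1 -> p1): 0.4 ≤ 0.4, so result = 1
(~p1 & (p1 -> p1)) = min(0, 1) = 0
(p2 | (~p1 & (p1 -> p1))) = max(0.6, 0) = 0.6
(p3 & p1) = min(0.1, 0.4) = 0.1
~p2: Gödel ¬ of 0.6 = 0 (operand ≠ 0)
(p3 & ~p2) = min(0.1, 0) = 0
((p3 & ~p2) & p3) = min(0, 0.1) = 0
(p2 & ((p3 & ~p2) & p3)) = min(0.6, 0) = 0
((p3 & p1) & (p2 & ((p3 & ~p2) & p3))) = min(0.1, 0) = 0
((p2 | (~p1 & (p1 -> p1))) | ((p3 & p1) & (p2 & ((p3 & ~p2) & p3)))) = max(0.6, 0) = 0.6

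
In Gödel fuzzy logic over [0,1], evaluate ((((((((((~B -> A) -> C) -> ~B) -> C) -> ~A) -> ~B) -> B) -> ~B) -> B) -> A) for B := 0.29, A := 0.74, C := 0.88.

~B: Gödel ¬ of 0.29 = 0 (operand ≠ 0)
(~B -> A): 0 ≤ 0.74, so result = 1
((~B -> A) -> C): 1 > 0.88, so result = 0.88
~B: Gödel ¬ of 0.29 = 0 (operand ≠ 0)
(((~B -> A) -> C) -> ~B): 0.88 > 0, so result = 0
((((~B -> A) -> C) -> ~B) -> C): 0 ≤ 0.88, so result = 1
~A: Gödel ¬ of 0.74 = 0 (operand ≠ 0)
(((((~B -> A) -> C) -> ~B) -> C) -> ~A): 1 > 0, so result = 0
~B: Gödel ¬ of 0.29 = 0 (operand ≠ 0)
((((((~B -> A) -> C) -> ~B) -> C) -> ~A) -> ~B): 0 ≤ 0, so result = 1
(((((((~B -> A) -> C) -> ~B) -> C) -> ~A) -> ~B) -> B): 1 > 0.29, so result = 0.29
~B: Gödel ¬ of 0.29 = 0 (operand ≠ 0)
((((((((~B -> A) -> C) -> ~B) -> C) -> ~A) -> ~B) -> B) -> ~B): 0.29 > 0, so result = 0
(((((((((~B -> A) -> C) -> ~B) -> C) -> ~A) -> ~B) -> B) -> ~B) -> B): 0 ≤ 0.29, so result = 1
((((((((((~B -> A) -> C) -> ~B) -> C) -> ~A) -> ~B) -> B) -> ~B) -> B) -> A): 1 > 0.74, so result = 0.74

0.74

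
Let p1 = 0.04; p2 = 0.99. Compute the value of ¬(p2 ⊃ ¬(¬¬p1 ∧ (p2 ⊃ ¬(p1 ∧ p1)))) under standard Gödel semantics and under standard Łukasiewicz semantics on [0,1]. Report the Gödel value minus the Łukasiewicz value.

Gödel evaluation:
  ¬p1: Gödel ¬ of 0.04 = 0 (operand ≠ 0)
  ¬¬p1: Gödel ¬ of 0 = 1 (operand is 0)
  (p1 ∧ p1) = min(0.04, 0.04) = 0.04
  ¬(p1 ∧ p1): Gödel ¬ of 0.04 = 0 (operand ≠ 0)
  (p2 ⊃ ¬(p1 ∧ p1)): 0.99 > 0, so result = 0
  (¬¬p1 ∧ (p2 ⊃ ¬(p1 ∧ p1))) = min(1, 0) = 0
  ¬(¬¬p1 ∧ (p2 ⊃ ¬(p1 ∧ p1))): Gödel ¬ of 0 = 1 (operand is 0)
  (p2 ⊃ ¬(¬¬p1 ∧ (p2 ⊃ ¬(p1 ∧ p1)))): 0.99 ≤ 1, so result = 1
  ¬(p2 ⊃ ¬(¬¬p1 ∧ (p2 ⊃ ¬(p1 ∧ p1)))): Gödel ¬ of 1 = 0 (operand ≠ 0)
  Gödel value = 0
Łukasiewicz evaluation:
  ¬p1: Łukasiewicz ¬ gives 1 − 0.04 = 0.96
  ¬¬p1: Łukasiewicz ¬ gives 1 − 0.96 = 0.04
  (p1 ∧ p1) = min(0.04, 0.04) = 0.04
  ¬(p1 ∧ p1): Łukasiewicz ¬ gives 1 − 0.04 = 0.96
  (p2 ⊃ ¬(p1 ∧ p1)): min(1, 1 − 0.99 + 0.96) = 0.97
  (¬¬p1 ∧ (p2 ⊃ ¬(p1 ∧ p1))) = min(0.04, 0.97) = 0.04
  ¬(¬¬p1 ∧ (p2 ⊃ ¬(p1 ∧ p1))): Łukasiewicz ¬ gives 1 − 0.04 = 0.96
  (p2 ⊃ ¬(¬¬p1 ∧ (p2 ⊃ ¬(p1 ∧ p1)))): min(1, 1 − 0.99 + 0.96) = 0.97
  ¬(p2 ⊃ ¬(¬¬p1 ∧ (p2 ⊃ ¬(p1 ∧ p1)))): Łukasiewicz ¬ gives 1 − 0.97 = 0.03
  Łukasiewicz value = 0.03
Difference: 0 − 0.03 = -0.03

-0.03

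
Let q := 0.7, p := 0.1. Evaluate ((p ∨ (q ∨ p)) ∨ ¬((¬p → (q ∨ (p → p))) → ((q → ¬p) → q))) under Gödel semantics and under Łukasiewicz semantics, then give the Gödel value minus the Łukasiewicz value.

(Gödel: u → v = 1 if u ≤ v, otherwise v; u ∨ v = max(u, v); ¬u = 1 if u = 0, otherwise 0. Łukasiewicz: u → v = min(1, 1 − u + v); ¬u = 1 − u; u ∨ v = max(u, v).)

Gödel evaluation:
  (q ∨ p) = max(0.7, 0.1) = 0.7
  (p ∨ (q ∨ p)) = max(0.1, 0.7) = 0.7
  ¬p: Gödel ¬ of 0.1 = 0 (operand ≠ 0)
  (p → p): 0.1 ≤ 0.1, so result = 1
  (q ∨ (p → p)) = max(0.7, 1) = 1
  (¬p → (q ∨ (p → p))): 0 ≤ 1, so result = 1
  ¬p: Gödel ¬ of 0.1 = 0 (operand ≠ 0)
  (q → ¬p): 0.7 > 0, so result = 0
  ((q → ¬p) → q): 0 ≤ 0.7, so result = 1
  ((¬p → (q ∨ (p → p))) → ((q → ¬p) → q)): 1 ≤ 1, so result = 1
  ¬((¬p → (q ∨ (p → p))) → ((q → ¬p) → q)): Gödel ¬ of 1 = 0 (operand ≠ 0)
  ((p ∨ (q ∨ p)) ∨ ¬((¬p → (q ∨ (p → p))) → ((q → ¬p) → q))) = max(0.7, 0) = 0.7
  Gödel value = 0.7
Łukasiewicz evaluation:
  (q ∨ p) = max(0.7, 0.1) = 0.7
  (p ∨ (q ∨ p)) = max(0.1, 0.7) = 0.7
  ¬p: Łukasiewicz ¬ gives 1 − 0.1 = 0.9
  (p → p): min(1, 1 − 0.1 + 0.1) = 1
  (q ∨ (p → p)) = max(0.7, 1) = 1
  (¬p → (q ∨ (p → p))): min(1, 1 − 0.9 + 1) = 1
  ¬p: Łukasiewicz ¬ gives 1 − 0.1 = 0.9
  (q → ¬p): min(1, 1 − 0.7 + 0.9) = 1
  ((q → ¬p) → q): min(1, 1 − 1 + 0.7) = 0.7
  ((¬p → (q ∨ (p → p))) → ((q → ¬p) → q)): min(1, 1 − 1 + 0.7) = 0.7
  ¬((¬p → (q ∨ (p → p))) → ((q → ¬p) → q)): Łukasiewicz ¬ gives 1 − 0.7 = 0.3
  ((p ∨ (q ∨ p)) ∨ ¬((¬p → (q ∨ (p → p))) → ((q → ¬p) → q))) = max(0.7, 0.3) = 0.7
  Łukasiewicz value = 0.7
Difference: 0.7 − 0.7 = 0.00

0.00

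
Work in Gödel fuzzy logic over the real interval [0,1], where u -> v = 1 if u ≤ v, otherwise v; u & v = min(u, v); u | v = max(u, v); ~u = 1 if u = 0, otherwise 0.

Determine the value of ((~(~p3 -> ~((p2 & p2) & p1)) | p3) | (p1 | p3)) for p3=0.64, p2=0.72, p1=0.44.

~p3: Gödel ¬ of 0.64 = 0 (operand ≠ 0)
(p2 & p2) = min(0.72, 0.72) = 0.72
((p2 & p2) & p1) = min(0.72, 0.44) = 0.44
~((p2 & p2) & p1): Gödel ¬ of 0.44 = 0 (operand ≠ 0)
(~p3 -> ~((p2 & p2) & p1)): 0 ≤ 0, so result = 1
~(~p3 -> ~((p2 & p2) & p1)): Gödel ¬ of 1 = 0 (operand ≠ 0)
(~(~p3 -> ~((p2 & p2) & p1)) | p3) = max(0, 0.64) = 0.64
(p1 | p3) = max(0.44, 0.64) = 0.64
((~(~p3 -> ~((p2 & p2) & p1)) | p3) | (p1 | p3)) = max(0.64, 0.64) = 0.64

0.64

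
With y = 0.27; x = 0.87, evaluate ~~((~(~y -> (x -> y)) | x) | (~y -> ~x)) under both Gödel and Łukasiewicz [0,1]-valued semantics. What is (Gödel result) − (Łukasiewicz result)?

0.13

Gödel evaluation:
  ~y: Gödel ¬ of 0.27 = 0 (operand ≠ 0)
  (x -> y): 0.87 > 0.27, so result = 0.27
  (~y -> (x -> y)): 0 ≤ 0.27, so result = 1
  ~(~y -> (x -> y)): Gödel ¬ of 1 = 0 (operand ≠ 0)
  (~(~y -> (x -> y)) | x) = max(0, 0.87) = 0.87
  ~y: Gödel ¬ of 0.27 = 0 (operand ≠ 0)
  ~x: Gödel ¬ of 0.87 = 0 (operand ≠ 0)
  (~y -> ~x): 0 ≤ 0, so result = 1
  ((~(~y -> (x -> y)) | x) | (~y -> ~x)) = max(0.87, 1) = 1
  ~((~(~y -> (x -> y)) | x) | (~y -> ~x)): Gödel ¬ of 1 = 0 (operand ≠ 0)
  ~~((~(~y -> (x -> y)) | x) | (~y -> ~x)): Gödel ¬ of 0 = 1 (operand is 0)
  Gödel value = 1
Łukasiewicz evaluation:
  ~y: Łukasiewicz ¬ gives 1 − 0.27 = 0.73
  (x -> y): min(1, 1 − 0.87 + 0.27) = 0.4
  (~y -> (x -> y)): min(1, 1 − 0.73 + 0.4) = 0.67
  ~(~y -> (x -> y)): Łukasiewicz ¬ gives 1 − 0.67 = 0.33
  (~(~y -> (x -> y)) | x) = max(0.33, 0.87) = 0.87
  ~y: Łukasiewicz ¬ gives 1 − 0.27 = 0.73
  ~x: Łukasiewicz ¬ gives 1 − 0.87 = 0.13
  (~y -> ~x): min(1, 1 − 0.73 + 0.13) = 0.4
  ((~(~y -> (x -> y)) | x) | (~y -> ~x)) = max(0.87, 0.4) = 0.87
  ~((~(~y -> (x -> y)) | x) | (~y -> ~x)): Łukasiewicz ¬ gives 1 − 0.87 = 0.13
  ~~((~(~y -> (x -> y)) | x) | (~y -> ~x)): Łukasiewicz ¬ gives 1 − 0.13 = 0.87
  Łukasiewicz value = 0.87
Difference: 1 − 0.87 = 0.13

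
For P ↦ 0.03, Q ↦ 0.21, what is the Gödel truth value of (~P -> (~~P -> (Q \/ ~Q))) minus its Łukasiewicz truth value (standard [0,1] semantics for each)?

0.00

Gödel evaluation:
  ~P: Gödel ¬ of 0.03 = 0 (operand ≠ 0)
  ~P: Gödel ¬ of 0.03 = 0 (operand ≠ 0)
  ~~P: Gödel ¬ of 0 = 1 (operand is 0)
  ~Q: Gödel ¬ of 0.21 = 0 (operand ≠ 0)
  (Q \/ ~Q) = max(0.21, 0) = 0.21
  (~~P -> (Q \/ ~Q)): 1 > 0.21, so result = 0.21
  (~P -> (~~P -> (Q \/ ~Q))): 0 ≤ 0.21, so result = 1
  Gödel value = 1
Łukasiewicz evaluation:
  ~P: Łukasiewicz ¬ gives 1 − 0.03 = 0.97
  ~P: Łukasiewicz ¬ gives 1 − 0.03 = 0.97
  ~~P: Łukasiewicz ¬ gives 1 − 0.97 = 0.03
  ~Q: Łukasiewicz ¬ gives 1 − 0.21 = 0.79
  (Q \/ ~Q) = max(0.21, 0.79) = 0.79
  (~~P -> (Q \/ ~Q)): min(1, 1 − 0.03 + 0.79) = 1
  (~P -> (~~P -> (Q \/ ~Q))): min(1, 1 − 0.97 + 1) = 1
  Łukasiewicz value = 1
Difference: 1 − 1 = 0.00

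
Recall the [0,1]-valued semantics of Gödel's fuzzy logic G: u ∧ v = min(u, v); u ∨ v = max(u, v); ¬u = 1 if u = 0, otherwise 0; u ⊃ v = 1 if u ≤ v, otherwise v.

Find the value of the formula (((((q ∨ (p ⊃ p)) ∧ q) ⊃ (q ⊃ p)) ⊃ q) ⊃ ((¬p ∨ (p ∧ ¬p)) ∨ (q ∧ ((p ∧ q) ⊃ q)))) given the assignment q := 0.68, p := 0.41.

(p ⊃ p): 0.41 ≤ 0.41, so result = 1
(q ∨ (p ⊃ p)) = max(0.68, 1) = 1
((q ∨ (p ⊃ p)) ∧ q) = min(1, 0.68) = 0.68
(q ⊃ p): 0.68 > 0.41, so result = 0.41
(((q ∨ (p ⊃ p)) ∧ q) ⊃ (q ⊃ p)): 0.68 > 0.41, so result = 0.41
((((q ∨ (p ⊃ p)) ∧ q) ⊃ (q ⊃ p)) ⊃ q): 0.41 ≤ 0.68, so result = 1
¬p: Gödel ¬ of 0.41 = 0 (operand ≠ 0)
¬p: Gödel ¬ of 0.41 = 0 (operand ≠ 0)
(p ∧ ¬p) = min(0.41, 0) = 0
(¬p ∨ (p ∧ ¬p)) = max(0, 0) = 0
(p ∧ q) = min(0.41, 0.68) = 0.41
((p ∧ q) ⊃ q): 0.41 ≤ 0.68, so result = 1
(q ∧ ((p ∧ q) ⊃ q)) = min(0.68, 1) = 0.68
((¬p ∨ (p ∧ ¬p)) ∨ (q ∧ ((p ∧ q) ⊃ q))) = max(0, 0.68) = 0.68
(((((q ∨ (p ⊃ p)) ∧ q) ⊃ (q ⊃ p)) ⊃ q) ⊃ ((¬p ∨ (p ∧ ¬p)) ∨ (q ∧ ((p ∧ q) ⊃ q)))): 1 > 0.68, so result = 0.68

0.68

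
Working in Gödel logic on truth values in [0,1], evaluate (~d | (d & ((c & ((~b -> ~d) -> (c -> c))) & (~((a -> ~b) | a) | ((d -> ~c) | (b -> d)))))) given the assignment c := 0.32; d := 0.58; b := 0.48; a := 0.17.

~d: Gödel ¬ of 0.58 = 0 (operand ≠ 0)
~b: Gödel ¬ of 0.48 = 0 (operand ≠ 0)
~d: Gödel ¬ of 0.58 = 0 (operand ≠ 0)
(~b -> ~d): 0 ≤ 0, so result = 1
(c -> c): 0.32 ≤ 0.32, so result = 1
((~b -> ~d) -> (c -> c)): 1 ≤ 1, so result = 1
(c & ((~b -> ~d) -> (c -> c))) = min(0.32, 1) = 0.32
~b: Gödel ¬ of 0.48 = 0 (operand ≠ 0)
(a -> ~b): 0.17 > 0, so result = 0
((a -> ~b) | a) = max(0, 0.17) = 0.17
~((a -> ~b) | a): Gödel ¬ of 0.17 = 0 (operand ≠ 0)
~c: Gödel ¬ of 0.32 = 0 (operand ≠ 0)
(d -> ~c): 0.58 > 0, so result = 0
(b -> d): 0.48 ≤ 0.58, so result = 1
((d -> ~c) | (b -> d)) = max(0, 1) = 1
(~((a -> ~b) | a) | ((d -> ~c) | (b -> d))) = max(0, 1) = 1
((c & ((~b -> ~d) -> (c -> c))) & (~((a -> ~b) | a) | ((d -> ~c) | (b -> d)))) = min(0.32, 1) = 0.32
(d & ((c & ((~b -> ~d) -> (c -> c))) & (~((a -> ~b) | a) | ((d -> ~c) | (b -> d))))) = min(0.58, 0.32) = 0.32
(~d | (d & ((c & ((~b -> ~d) -> (c -> c))) & (~((a -> ~b) | a) | ((d -> ~c) | (b -> d)))))) = max(0, 0.32) = 0.32

0.32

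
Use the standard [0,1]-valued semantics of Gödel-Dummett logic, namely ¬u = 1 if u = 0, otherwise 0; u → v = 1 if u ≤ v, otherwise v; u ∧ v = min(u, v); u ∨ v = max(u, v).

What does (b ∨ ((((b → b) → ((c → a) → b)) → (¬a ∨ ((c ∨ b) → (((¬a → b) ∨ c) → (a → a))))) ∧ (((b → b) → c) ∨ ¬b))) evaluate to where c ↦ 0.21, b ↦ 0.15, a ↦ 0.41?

(b → b): 0.15 ≤ 0.15, so result = 1
(c → a): 0.21 ≤ 0.41, so result = 1
((c → a) → b): 1 > 0.15, so result = 0.15
((b → b) → ((c → a) → b)): 1 > 0.15, so result = 0.15
¬a: Gödel ¬ of 0.41 = 0 (operand ≠ 0)
(c ∨ b) = max(0.21, 0.15) = 0.21
¬a: Gödel ¬ of 0.41 = 0 (operand ≠ 0)
(¬a → b): 0 ≤ 0.15, so result = 1
((¬a → b) ∨ c) = max(1, 0.21) = 1
(a → a): 0.41 ≤ 0.41, so result = 1
(((¬a → b) ∨ c) → (a → a)): 1 ≤ 1, so result = 1
((c ∨ b) → (((¬a → b) ∨ c) → (a → a))): 0.21 ≤ 1, so result = 1
(¬a ∨ ((c ∨ b) → (((¬a → b) ∨ c) → (a → a)))) = max(0, 1) = 1
(((b → b) → ((c → a) → b)) → (¬a ∨ ((c ∨ b) → (((¬a → b) ∨ c) → (a → a))))): 0.15 ≤ 1, so result = 1
(b → b): 0.15 ≤ 0.15, so result = 1
((b → b) → c): 1 > 0.21, so result = 0.21
¬b: Gödel ¬ of 0.15 = 0 (operand ≠ 0)
(((b → b) → c) ∨ ¬b) = max(0.21, 0) = 0.21
((((b → b) → ((c → a) → b)) → (¬a ∨ ((c ∨ b) → (((¬a → b) ∨ c) → (a → a))))) ∧ (((b → b) → c) ∨ ¬b)) = min(1, 0.21) = 0.21
(b ∨ ((((b → b) → ((c → a) → b)) → (¬a ∨ ((c ∨ b) → (((¬a → b) ∨ c) → (a → a))))) ∧ (((b → b) → c) ∨ ¬b))) = max(0.15, 0.21) = 0.21

0.21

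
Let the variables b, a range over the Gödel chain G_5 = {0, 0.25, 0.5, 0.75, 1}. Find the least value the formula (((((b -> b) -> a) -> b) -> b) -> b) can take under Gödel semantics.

0.00

The minimum is attained at b = 0, a = 0.25:
  (b -> b): 0 ≤ 0, so result = 1
  ((b -> b) -> a): 1 > 0.25, so result = 0.25
  (((b -> b) -> a) -> b): 0.25 > 0, so result = 0
  ((((b -> b) -> a) -> b) -> b): 0 ≤ 0, so result = 1
  (((((b -> b) -> a) -> b) -> b) -> b): 1 > 0, so result = 0
Checking all 25 assignments confirms none give a value below 0.00.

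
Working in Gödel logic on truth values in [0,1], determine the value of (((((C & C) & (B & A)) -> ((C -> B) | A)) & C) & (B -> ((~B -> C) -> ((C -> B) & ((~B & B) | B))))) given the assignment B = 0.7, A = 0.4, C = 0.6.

(C & C) = min(0.6, 0.6) = 0.6
(B & A) = min(0.7, 0.4) = 0.4
((C & C) & (B & A)) = min(0.6, 0.4) = 0.4
(C -> B): 0.6 ≤ 0.7, so result = 1
((C -> B) | A) = max(1, 0.4) = 1
(((C & C) & (B & A)) -> ((C -> B) | A)): 0.4 ≤ 1, so result = 1
((((C & C) & (B & A)) -> ((C -> B) | A)) & C) = min(1, 0.6) = 0.6
~B: Gödel ¬ of 0.7 = 0 (operand ≠ 0)
(~B -> C): 0 ≤ 0.6, so result = 1
(C -> B): 0.6 ≤ 0.7, so result = 1
~B: Gödel ¬ of 0.7 = 0 (operand ≠ 0)
(~B & B) = min(0, 0.7) = 0
((~B & B) | B) = max(0, 0.7) = 0.7
((C -> B) & ((~B & B) | B)) = min(1, 0.7) = 0.7
((~B -> C) -> ((C -> B) & ((~B & B) | B))): 1 > 0.7, so result = 0.7
(B -> ((~B -> C) -> ((C -> B) & ((~B & B) | B)))): 0.7 ≤ 0.7, so result = 1
(((((C & C) & (B & A)) -> ((C -> B) | A)) & C) & (B -> ((~B -> C) -> ((C -> B) & ((~B & B) | B))))) = min(0.6, 1) = 0.6

0.60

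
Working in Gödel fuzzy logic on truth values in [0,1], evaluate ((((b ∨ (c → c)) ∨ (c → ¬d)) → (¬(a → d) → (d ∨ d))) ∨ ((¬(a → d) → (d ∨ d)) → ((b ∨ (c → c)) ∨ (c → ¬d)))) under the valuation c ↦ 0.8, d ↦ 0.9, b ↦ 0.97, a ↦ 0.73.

(c → c): 0.8 ≤ 0.8, so result = 1
(b ∨ (c → c)) = max(0.97, 1) = 1
¬d: Gödel ¬ of 0.9 = 0 (operand ≠ 0)
(c → ¬d): 0.8 > 0, so result = 0
((b ∨ (c → c)) ∨ (c → ¬d)) = max(1, 0) = 1
(a → d): 0.73 ≤ 0.9, so result = 1
¬(a → d): Gödel ¬ of 1 = 0 (operand ≠ 0)
(d ∨ d) = max(0.9, 0.9) = 0.9
(¬(a → d) → (d ∨ d)): 0 ≤ 0.9, so result = 1
(((b ∨ (c → c)) ∨ (c → ¬d)) → (¬(a → d) → (d ∨ d))): 1 ≤ 1, so result = 1
(a → d): 0.73 ≤ 0.9, so result = 1
¬(a → d): Gödel ¬ of 1 = 0 (operand ≠ 0)
(d ∨ d) = max(0.9, 0.9) = 0.9
(¬(a → d) → (d ∨ d)): 0 ≤ 0.9, so result = 1
(c → c): 0.8 ≤ 0.8, so result = 1
(b ∨ (c → c)) = max(0.97, 1) = 1
¬d: Gödel ¬ of 0.9 = 0 (operand ≠ 0)
(c → ¬d): 0.8 > 0, so result = 0
((b ∨ (c → c)) ∨ (c → ¬d)) = max(1, 0) = 1
((¬(a → d) → (d ∨ d)) → ((b ∨ (c → c)) ∨ (c → ¬d))): 1 ≤ 1, so result = 1
((((b ∨ (c → c)) ∨ (c → ¬d)) → (¬(a → d) → (d ∨ d))) ∨ ((¬(a → d) → (d ∨ d)) → ((b ∨ (c → c)) ∨ (c → ¬d)))) = max(1, 1) = 1

1.00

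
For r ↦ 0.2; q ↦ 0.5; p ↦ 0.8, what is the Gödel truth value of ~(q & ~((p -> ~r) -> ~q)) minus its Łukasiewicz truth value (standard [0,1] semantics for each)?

0.50

Gödel evaluation:
  ~r: Gödel ¬ of 0.2 = 0 (operand ≠ 0)
  (p -> ~r): 0.8 > 0, so result = 0
  ~q: Gödel ¬ of 0.5 = 0 (operand ≠ 0)
  ((p -> ~r) -> ~q): 0 ≤ 0, so result = 1
  ~((p -> ~r) -> ~q): Gödel ¬ of 1 = 0 (operand ≠ 0)
  (q & ~((p -> ~r) -> ~q)) = min(0.5, 0) = 0
  ~(q & ~((p -> ~r) -> ~q)): Gödel ¬ of 0 = 1 (operand is 0)
  Gödel value = 1
Łukasiewicz evaluation:
  ~r: Łukasiewicz ¬ gives 1 − 0.2 = 0.8
  (p -> ~r): min(1, 1 − 0.8 + 0.8) = 1
  ~q: Łukasiewicz ¬ gives 1 − 0.5 = 0.5
  ((p -> ~r) -> ~q): min(1, 1 − 1 + 0.5) = 0.5
  ~((p -> ~r) -> ~q): Łukasiewicz ¬ gives 1 − 0.5 = 0.5
  (q & ~((p -> ~r) -> ~q)) = min(0.5, 0.5) = 0.5
  ~(q & ~((p -> ~r) -> ~q)): Łukasiewicz ¬ gives 1 − 0.5 = 0.5
  Łukasiewicz value = 0.5
Difference: 1 − 0.5 = 0.50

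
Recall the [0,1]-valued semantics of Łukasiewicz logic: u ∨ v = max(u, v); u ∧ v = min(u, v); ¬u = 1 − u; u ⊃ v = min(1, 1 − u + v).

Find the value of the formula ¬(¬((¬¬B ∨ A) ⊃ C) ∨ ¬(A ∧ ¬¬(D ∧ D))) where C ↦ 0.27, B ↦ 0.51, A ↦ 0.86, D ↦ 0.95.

¬B: Łukasiewicz ¬ gives 1 − 0.51 = 0.49
¬¬B: Łukasiewicz ¬ gives 1 − 0.49 = 0.51
(¬¬B ∨ A) = max(0.51, 0.86) = 0.86
((¬¬B ∨ A) ⊃ C): min(1, 1 − 0.86 + 0.27) = 0.41
¬((¬¬B ∨ A) ⊃ C): Łukasiewicz ¬ gives 1 − 0.41 = 0.59
(D ∧ D) = min(0.95, 0.95) = 0.95
¬(D ∧ D): Łukasiewicz ¬ gives 1 − 0.95 = 0.05
¬¬(D ∧ D): Łukasiewicz ¬ gives 1 − 0.05 = 0.95
(A ∧ ¬¬(D ∧ D)) = min(0.86, 0.95) = 0.86
¬(A ∧ ¬¬(D ∧ D)): Łukasiewicz ¬ gives 1 − 0.86 = 0.14
(¬((¬¬B ∨ A) ⊃ C) ∨ ¬(A ∧ ¬¬(D ∧ D))) = max(0.59, 0.14) = 0.59
¬(¬((¬¬B ∨ A) ⊃ C) ∨ ¬(A ∧ ¬¬(D ∧ D))): Łukasiewicz ¬ gives 1 − 0.59 = 0.41

0.41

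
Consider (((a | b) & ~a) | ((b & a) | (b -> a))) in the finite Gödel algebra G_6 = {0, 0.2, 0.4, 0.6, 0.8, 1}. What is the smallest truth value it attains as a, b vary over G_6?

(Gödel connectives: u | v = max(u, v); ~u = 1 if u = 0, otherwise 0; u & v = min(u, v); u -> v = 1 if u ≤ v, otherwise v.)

The minimum is attained at a = 0, b = 0.2:
  (a | b) = max(0, 0.2) = 0.2
  ~a: Gödel ¬ of 0 = 1 (operand is 0)
  ((a | b) & ~a) = min(0.2, 1) = 0.2
  (b & a) = min(0.2, 0) = 0
  (b -> a): 0.2 > 0, so result = 0
  ((b & a) | (b -> a)) = max(0, 0) = 0
  (((a | b) & ~a) | ((b & a) | (b -> a))) = max(0.2, 0) = 0.2
Checking all 36 assignments confirms none give a value below 0.20.

0.20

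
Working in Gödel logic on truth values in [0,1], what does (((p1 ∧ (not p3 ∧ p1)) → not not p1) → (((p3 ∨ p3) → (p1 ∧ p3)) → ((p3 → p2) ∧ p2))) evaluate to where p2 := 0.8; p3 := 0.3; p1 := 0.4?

0.80

not p3: Gödel ¬ of 0.3 = 0 (operand ≠ 0)
(not p3 ∧ p1) = min(0, 0.4) = 0
(p1 ∧ (not p3 ∧ p1)) = min(0.4, 0) = 0
not p1: Gödel ¬ of 0.4 = 0 (operand ≠ 0)
not not p1: Gödel ¬ of 0 = 1 (operand is 0)
((p1 ∧ (not p3 ∧ p1)) → not not p1): 0 ≤ 1, so result = 1
(p3 ∨ p3) = max(0.3, 0.3) = 0.3
(p1 ∧ p3) = min(0.4, 0.3) = 0.3
((p3 ∨ p3) → (p1 ∧ p3)): 0.3 ≤ 0.3, so result = 1
(p3 → p2): 0.3 ≤ 0.8, so result = 1
((p3 → p2) ∧ p2) = min(1, 0.8) = 0.8
(((p3 ∨ p3) → (p1 ∧ p3)) → ((p3 → p2) ∧ p2)): 1 > 0.8, so result = 0.8
(((p1 ∧ (not p3 ∧ p1)) → not not p1) → (((p3 ∨ p3) → (p1 ∧ p3)) → ((p3 → p2) ∧ p2))): 1 > 0.8, so result = 0.8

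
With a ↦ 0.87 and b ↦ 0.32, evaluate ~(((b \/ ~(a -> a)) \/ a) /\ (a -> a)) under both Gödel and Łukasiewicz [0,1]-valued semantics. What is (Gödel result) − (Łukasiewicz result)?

-0.13

Gödel evaluation:
  (a -> a): 0.87 ≤ 0.87, so result = 1
  ~(a -> a): Gödel ¬ of 1 = 0 (operand ≠ 0)
  (b \/ ~(a -> a)) = max(0.32, 0) = 0.32
  ((b \/ ~(a -> a)) \/ a) = max(0.32, 0.87) = 0.87
  (a -> a): 0.87 ≤ 0.87, so result = 1
  (((b \/ ~(a -> a)) \/ a) /\ (a -> a)) = min(0.87, 1) = 0.87
  ~(((b \/ ~(a -> a)) \/ a) /\ (a -> a)): Gödel ¬ of 0.87 = 0 (operand ≠ 0)
  Gödel value = 0
Łukasiewicz evaluation:
  (a -> a): min(1, 1 − 0.87 + 0.87) = 1
  ~(a -> a): Łukasiewicz ¬ gives 1 − 1 = 0
  (b \/ ~(a -> a)) = max(0.32, 0) = 0.32
  ((b \/ ~(a -> a)) \/ a) = max(0.32, 0.87) = 0.87
  (a -> a): min(1, 1 − 0.87 + 0.87) = 1
  (((b \/ ~(a -> a)) \/ a) /\ (a -> a)) = min(0.87, 1) = 0.87
  ~(((b \/ ~(a -> a)) \/ a) /\ (a -> a)): Łukasiewicz ¬ gives 1 − 0.87 = 0.13
  Łukasiewicz value = 0.13
Difference: 0 − 0.13 = -0.13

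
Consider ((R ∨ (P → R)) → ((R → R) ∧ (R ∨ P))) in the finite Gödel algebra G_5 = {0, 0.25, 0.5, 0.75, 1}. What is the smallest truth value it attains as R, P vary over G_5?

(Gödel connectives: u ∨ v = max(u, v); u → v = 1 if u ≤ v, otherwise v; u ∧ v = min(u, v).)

0.00

The minimum is attained at R = 0, P = 0:
  (P → R): 0 ≤ 0, so result = 1
  (R ∨ (P → R)) = max(0, 1) = 1
  (R → R): 0 ≤ 0, so result = 1
  (R ∨ P) = max(0, 0) = 0
  ((R → R) ∧ (R ∨ P)) = min(1, 0) = 0
  ((R ∨ (P → R)) → ((R → R) ∧ (R ∨ P))): 1 > 0, so result = 0
Checking all 25 assignments confirms none give a value below 0.00.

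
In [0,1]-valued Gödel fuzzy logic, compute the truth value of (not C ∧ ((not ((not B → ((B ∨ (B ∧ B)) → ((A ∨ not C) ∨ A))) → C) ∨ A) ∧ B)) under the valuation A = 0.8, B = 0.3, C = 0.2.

0.00

not C: Gödel ¬ of 0.2 = 0 (operand ≠ 0)
not B: Gödel ¬ of 0.3 = 0 (operand ≠ 0)
(B ∧ B) = min(0.3, 0.3) = 0.3
(B ∨ (B ∧ B)) = max(0.3, 0.3) = 0.3
not C: Gödel ¬ of 0.2 = 0 (operand ≠ 0)
(A ∨ not C) = max(0.8, 0) = 0.8
((A ∨ not C) ∨ A) = max(0.8, 0.8) = 0.8
((B ∨ (B ∧ B)) → ((A ∨ not C) ∨ A)): 0.3 ≤ 0.8, so result = 1
(not B → ((B ∨ (B ∧ B)) → ((A ∨ not C) ∨ A))): 0 ≤ 1, so result = 1
((not B → ((B ∨ (B ∧ B)) → ((A ∨ not C) ∨ A))) → C): 1 > 0.2, so result = 0.2
not ((not B → ((B ∨ (B ∧ B)) → ((A ∨ not C) ∨ A))) → C): Gödel ¬ of 0.2 = 0 (operand ≠ 0)
(not ((not B → ((B ∨ (B ∧ B)) → ((A ∨ not C) ∨ A))) → C) ∨ A) = max(0, 0.8) = 0.8
((not ((not B → ((B ∨ (B ∧ B)) → ((A ∨ not C) ∨ A))) → C) ∨ A) ∧ B) = min(0.8, 0.3) = 0.3
(not C ∧ ((not ((not B → ((B ∨ (B ∧ B)) → ((A ∨ not C) ∨ A))) → C) ∨ A) ∧ B)) = min(0, 0.3) = 0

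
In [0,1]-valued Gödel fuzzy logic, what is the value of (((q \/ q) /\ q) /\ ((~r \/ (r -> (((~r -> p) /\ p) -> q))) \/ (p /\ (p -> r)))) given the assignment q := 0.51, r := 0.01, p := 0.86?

0.51

(q \/ q) = max(0.51, 0.51) = 0.51
((q \/ q) /\ q) = min(0.51, 0.51) = 0.51
~r: Gödel ¬ of 0.01 = 0 (operand ≠ 0)
~r: Gödel ¬ of 0.01 = 0 (operand ≠ 0)
(~r -> p): 0 ≤ 0.86, so result = 1
((~r -> p) /\ p) = min(1, 0.86) = 0.86
(((~r -> p) /\ p) -> q): 0.86 > 0.51, so result = 0.51
(r -> (((~r -> p) /\ p) -> q)): 0.01 ≤ 0.51, so result = 1
(~r \/ (r -> (((~r -> p) /\ p) -> q))) = max(0, 1) = 1
(p -> r): 0.86 > 0.01, so result = 0.01
(p /\ (p -> r)) = min(0.86, 0.01) = 0.01
((~r \/ (r -> (((~r -> p) /\ p) -> q))) \/ (p /\ (p -> r))) = max(1, 0.01) = 1
(((q \/ q) /\ q) /\ ((~r \/ (r -> (((~r -> p) /\ p) -> q))) \/ (p /\ (p -> r)))) = min(0.51, 1) = 0.51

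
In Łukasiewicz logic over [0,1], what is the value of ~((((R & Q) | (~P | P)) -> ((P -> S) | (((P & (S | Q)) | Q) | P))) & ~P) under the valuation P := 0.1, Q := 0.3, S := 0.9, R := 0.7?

0.10

(R & Q) = min(0.7, 0.3) = 0.3
~P: Łukasiewicz ¬ gives 1 − 0.1 = 0.9
(~P | P) = max(0.9, 0.1) = 0.9
((R & Q) | (~P | P)) = max(0.3, 0.9) = 0.9
(P -> S): min(1, 1 − 0.1 + 0.9) = 1
(S | Q) = max(0.9, 0.3) = 0.9
(P & (S | Q)) = min(0.1, 0.9) = 0.1
((P & (S | Q)) | Q) = max(0.1, 0.3) = 0.3
(((P & (S | Q)) | Q) | P) = max(0.3, 0.1) = 0.3
((P -> S) | (((P & (S | Q)) | Q) | P)) = max(1, 0.3) = 1
(((R & Q) | (~P | P)) -> ((P -> S) | (((P & (S | Q)) | Q) | P))): min(1, 1 − 0.9 + 1) = 1
~P: Łukasiewicz ¬ gives 1 − 0.1 = 0.9
((((R & Q) | (~P | P)) -> ((P -> S) | (((P & (S | Q)) | Q) | P))) & ~P) = min(1, 0.9) = 0.9
~((((R & Q) | (~P | P)) -> ((P -> S) | (((P & (S | Q)) | Q) | P))) & ~P): Łukasiewicz ¬ gives 1 − 0.9 = 0.1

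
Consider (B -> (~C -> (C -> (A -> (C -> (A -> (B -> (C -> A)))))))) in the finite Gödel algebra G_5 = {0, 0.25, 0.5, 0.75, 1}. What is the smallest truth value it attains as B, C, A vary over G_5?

1.00

Every assignment gives 1. For instance at B = 0, C = 0, A = 0:
  ~C: Gödel ¬ of 0 = 1 (operand is 0)
  (C -> A): 0 ≤ 0, so result = 1
  (B -> (C -> A)): 0 ≤ 1, so result = 1
  (A -> (B -> (C -> A))): 0 ≤ 1, so result = 1
  (C -> (A -> (B -> (C -> A)))): 0 ≤ 1, so result = 1
  (A -> (C -> (A -> (B -> (C -> A))))): 0 ≤ 1, so result = 1
  (C -> (A -> (C -> (A -> (B -> (C -> A)))))): 0 ≤ 1, so result = 1
  (~C -> (C -> (A -> (C -> (A -> (B -> (C -> A))))))): 1 ≤ 1, so result = 1
  (B -> (~C -> (C -> (A -> (C -> (A -> (B -> (C -> A)))))))): 0 ≤ 1, so result = 1
All 125 assignments give value 1 — the formula is a G_5-tautology.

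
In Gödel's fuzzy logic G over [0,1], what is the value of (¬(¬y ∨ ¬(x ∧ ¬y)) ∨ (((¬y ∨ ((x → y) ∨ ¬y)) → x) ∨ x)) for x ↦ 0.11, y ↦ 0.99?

0.11

¬y: Gödel ¬ of 0.99 = 0 (operand ≠ 0)
¬y: Gödel ¬ of 0.99 = 0 (operand ≠ 0)
(x ∧ ¬y) = min(0.11, 0) = 0
¬(x ∧ ¬y): Gödel ¬ of 0 = 1 (operand is 0)
(¬y ∨ ¬(x ∧ ¬y)) = max(0, 1) = 1
¬(¬y ∨ ¬(x ∧ ¬y)): Gödel ¬ of 1 = 0 (operand ≠ 0)
¬y: Gödel ¬ of 0.99 = 0 (operand ≠ 0)
(x → y): 0.11 ≤ 0.99, so result = 1
¬y: Gödel ¬ of 0.99 = 0 (operand ≠ 0)
((x → y) ∨ ¬y) = max(1, 0) = 1
(¬y ∨ ((x → y) ∨ ¬y)) = max(0, 1) = 1
((¬y ∨ ((x → y) ∨ ¬y)) → x): 1 > 0.11, so result = 0.11
(((¬y ∨ ((x → y) ∨ ¬y)) → x) ∨ x) = max(0.11, 0.11) = 0.11
(¬(¬y ∨ ¬(x ∧ ¬y)) ∨ (((¬y ∨ ((x → y) ∨ ¬y)) → x) ∨ x)) = max(0, 0.11) = 0.11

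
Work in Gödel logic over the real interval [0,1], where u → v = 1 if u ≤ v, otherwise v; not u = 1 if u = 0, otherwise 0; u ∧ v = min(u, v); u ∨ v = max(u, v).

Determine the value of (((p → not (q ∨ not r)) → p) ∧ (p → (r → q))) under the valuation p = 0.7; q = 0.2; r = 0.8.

not r: Gödel ¬ of 0.8 = 0 (operand ≠ 0)
(q ∨ not r) = max(0.2, 0) = 0.2
not (q ∨ not r): Gödel ¬ of 0.2 = 0 (operand ≠ 0)
(p → not (q ∨ not r)): 0.7 > 0, so result = 0
((p → not (q ∨ not r)) → p): 0 ≤ 0.7, so result = 1
(r → q): 0.8 > 0.2, so result = 0.2
(p → (r → q)): 0.7 > 0.2, so result = 0.2
(((p → not (q ∨ not r)) → p) ∧ (p → (r → q))) = min(1, 0.2) = 0.2

0.20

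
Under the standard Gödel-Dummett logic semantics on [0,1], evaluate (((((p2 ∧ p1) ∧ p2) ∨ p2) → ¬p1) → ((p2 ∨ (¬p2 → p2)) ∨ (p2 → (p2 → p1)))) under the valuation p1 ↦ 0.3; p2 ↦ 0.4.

1.00

(p2 ∧ p1) = min(0.4, 0.3) = 0.3
((p2 ∧ p1) ∧ p2) = min(0.3, 0.4) = 0.3
(((p2 ∧ p1) ∧ p2) ∨ p2) = max(0.3, 0.4) = 0.4
¬p1: Gödel ¬ of 0.3 = 0 (operand ≠ 0)
((((p2 ∧ p1) ∧ p2) ∨ p2) → ¬p1): 0.4 > 0, so result = 0
¬p2: Gödel ¬ of 0.4 = 0 (operand ≠ 0)
(¬p2 → p2): 0 ≤ 0.4, so result = 1
(p2 ∨ (¬p2 → p2)) = max(0.4, 1) = 1
(p2 → p1): 0.4 > 0.3, so result = 0.3
(p2 → (p2 → p1)): 0.4 > 0.3, so result = 0.3
((p2 ∨ (¬p2 → p2)) ∨ (p2 → (p2 → p1))) = max(1, 0.3) = 1
(((((p2 ∧ p1) ∧ p2) ∨ p2) → ¬p1) → ((p2 ∨ (¬p2 → p2)) ∨ (p2 → (p2 → p1)))): 0 ≤ 1, so result = 1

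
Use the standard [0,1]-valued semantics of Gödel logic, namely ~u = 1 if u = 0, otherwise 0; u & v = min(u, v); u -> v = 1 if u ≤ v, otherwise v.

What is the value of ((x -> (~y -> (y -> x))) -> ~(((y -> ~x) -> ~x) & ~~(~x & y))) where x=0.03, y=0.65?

~y: Gödel ¬ of 0.65 = 0 (operand ≠ 0)
(y -> x): 0.65 > 0.03, so result = 0.03
(~y -> (y -> x)): 0 ≤ 0.03, so result = 1
(x -> (~y -> (y -> x))): 0.03 ≤ 1, so result = 1
~x: Gödel ¬ of 0.03 = 0 (operand ≠ 0)
(y -> ~x): 0.65 > 0, so result = 0
~x: Gödel ¬ of 0.03 = 0 (operand ≠ 0)
((y -> ~x) -> ~x): 0 ≤ 0, so result = 1
~x: Gödel ¬ of 0.03 = 0 (operand ≠ 0)
(~x & y) = min(0, 0.65) = 0
~(~x & y): Gödel ¬ of 0 = 1 (operand is 0)
~~(~x & y): Gödel ¬ of 1 = 0 (operand ≠ 0)
(((y -> ~x) -> ~x) & ~~(~x & y)) = min(1, 0) = 0
~(((y -> ~x) -> ~x) & ~~(~x & y)): Gödel ¬ of 0 = 1 (operand is 0)
((x -> (~y -> (y -> x))) -> ~(((y -> ~x) -> ~x) & ~~(~x & y))): 1 ≤ 1, so result = 1

1.00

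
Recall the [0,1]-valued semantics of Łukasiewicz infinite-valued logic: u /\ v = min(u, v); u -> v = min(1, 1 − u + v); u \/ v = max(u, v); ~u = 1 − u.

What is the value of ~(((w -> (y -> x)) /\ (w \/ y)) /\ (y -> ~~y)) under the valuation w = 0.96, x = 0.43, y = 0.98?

(y -> x): min(1, 1 − 0.98 + 0.43) = 0.45
(w -> (y -> x)): min(1, 1 − 0.96 + 0.45) = 0.49
(w \/ y) = max(0.96, 0.98) = 0.98
((w -> (y -> x)) /\ (w \/ y)) = min(0.49, 0.98) = 0.49
~y: Łukasiewicz ¬ gives 1 − 0.98 = 0.02
~~y: Łukasiewicz ¬ gives 1 − 0.02 = 0.98
(y -> ~~y): min(1, 1 − 0.98 + 0.98) = 1
(((w -> (y -> x)) /\ (w \/ y)) /\ (y -> ~~y)) = min(0.49, 1) = 0.49
~(((w -> (y -> x)) /\ (w \/ y)) /\ (y -> ~~y)): Łukasiewicz ¬ gives 1 − 0.49 = 0.51

0.51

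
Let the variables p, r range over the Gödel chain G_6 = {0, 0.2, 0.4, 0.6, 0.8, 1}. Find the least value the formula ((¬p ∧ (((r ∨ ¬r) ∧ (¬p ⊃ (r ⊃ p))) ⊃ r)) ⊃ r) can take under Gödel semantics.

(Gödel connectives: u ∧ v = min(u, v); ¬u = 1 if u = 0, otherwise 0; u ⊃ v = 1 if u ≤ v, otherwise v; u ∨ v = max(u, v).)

The minimum is attained at p = 0, r = 0.2:
  ¬p: Gödel ¬ of 0 = 1 (operand is 0)
  ¬r: Gödel ¬ of 0.2 = 0 (operand ≠ 0)
  (r ∨ ¬r) = max(0.2, 0) = 0.2
  ¬p: Gödel ¬ of 0 = 1 (operand is 0)
  (r ⊃ p): 0.2 > 0, so result = 0
  (¬p ⊃ (r ⊃ p)): 1 > 0, so result = 0
  ((r ∨ ¬r) ∧ (¬p ⊃ (r ⊃ p))) = min(0.2, 0) = 0
  (((r ∨ ¬r) ∧ (¬p ⊃ (r ⊃ p))) ⊃ r): 0 ≤ 0.2, so result = 1
  (¬p ∧ (((r ∨ ¬r) ∧ (¬p ⊃ (r ⊃ p))) ⊃ r)) = min(1, 1) = 1
  ((¬p ∧ (((r ∨ ¬r) ∧ (¬p ⊃ (r ⊃ p))) ⊃ r)) ⊃ r): 1 > 0.2, so result = 0.2
Checking all 36 assignments confirms none give a value below 0.20.

0.20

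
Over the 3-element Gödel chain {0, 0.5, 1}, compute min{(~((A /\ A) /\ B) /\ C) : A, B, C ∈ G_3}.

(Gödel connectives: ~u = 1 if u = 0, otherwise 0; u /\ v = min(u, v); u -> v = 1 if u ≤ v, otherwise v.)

The minimum is attained at A = 0, B = 0, C = 0:
  (A /\ A) = min(0, 0) = 0
  ((A /\ A) /\ B) = min(0, 0) = 0
  ~((A /\ A) /\ B): Gödel ¬ of 0 = 1 (operand is 0)
  (~((A /\ A) /\ B) /\ C) = min(1, 0) = 0
Checking all 27 assignments confirms none give a value below 0.00.

0.00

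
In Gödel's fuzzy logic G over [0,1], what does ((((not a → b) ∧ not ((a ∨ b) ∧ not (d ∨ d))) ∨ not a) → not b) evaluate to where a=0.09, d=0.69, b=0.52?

0.00

not a: Gödel ¬ of 0.09 = 0 (operand ≠ 0)
(not a → b): 0 ≤ 0.52, so result = 1
(a ∨ b) = max(0.09, 0.52) = 0.52
(d ∨ d) = max(0.69, 0.69) = 0.69
not (d ∨ d): Gödel ¬ of 0.69 = 0 (operand ≠ 0)
((a ∨ b) ∧ not (d ∨ d)) = min(0.52, 0) = 0
not ((a ∨ b) ∧ not (d ∨ d)): Gödel ¬ of 0 = 1 (operand is 0)
((not a → b) ∧ not ((a ∨ b) ∧ not (d ∨ d))) = min(1, 1) = 1
not a: Gödel ¬ of 0.09 = 0 (operand ≠ 0)
(((not a → b) ∧ not ((a ∨ b) ∧ not (d ∨ d))) ∨ not a) = max(1, 0) = 1
not b: Gödel ¬ of 0.52 = 0 (operand ≠ 0)
((((not a → b) ∧ not ((a ∨ b) ∧ not (d ∨ d))) ∨ not a) → not b): 1 > 0, so result = 0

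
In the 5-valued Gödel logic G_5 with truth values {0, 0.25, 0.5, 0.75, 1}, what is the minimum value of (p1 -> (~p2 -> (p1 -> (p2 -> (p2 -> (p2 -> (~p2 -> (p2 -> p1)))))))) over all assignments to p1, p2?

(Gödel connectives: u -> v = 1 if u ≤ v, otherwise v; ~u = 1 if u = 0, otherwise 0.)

1.00

Every assignment gives 1. For instance at p1 = 0, p2 = 0:
  ~p2: Gödel ¬ of 0 = 1 (operand is 0)
  ~p2: Gödel ¬ of 0 = 1 (operand is 0)
  (p2 -> p1): 0 ≤ 0, so result = 1
  (~p2 -> (p2 -> p1)): 1 ≤ 1, so result = 1
  (p2 -> (~p2 -> (p2 -> p1))): 0 ≤ 1, so result = 1
  (p2 -> (p2 -> (~p2 -> (p2 -> p1)))): 0 ≤ 1, so result = 1
  (p2 -> (p2 -> (p2 -> (~p2 -> (p2 -> p1))))): 0 ≤ 1, so result = 1
  (p1 -> (p2 -> (p2 -> (p2 -> (~p2 -> (p2 -> p1)))))): 0 ≤ 1, so result = 1
  (~p2 -> (p1 -> (p2 -> (p2 -> (p2 -> (~p2 -> (p2 -> p1))))))): 1 ≤ 1, so result = 1
  (p1 -> (~p2 -> (p1 -> (p2 -> (p2 -> (p2 -> (~p2 -> (p2 -> p1)))))))): 0 ≤ 1, so result = 1
All 25 assignments give value 1 — the formula is a G_5-tautology.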